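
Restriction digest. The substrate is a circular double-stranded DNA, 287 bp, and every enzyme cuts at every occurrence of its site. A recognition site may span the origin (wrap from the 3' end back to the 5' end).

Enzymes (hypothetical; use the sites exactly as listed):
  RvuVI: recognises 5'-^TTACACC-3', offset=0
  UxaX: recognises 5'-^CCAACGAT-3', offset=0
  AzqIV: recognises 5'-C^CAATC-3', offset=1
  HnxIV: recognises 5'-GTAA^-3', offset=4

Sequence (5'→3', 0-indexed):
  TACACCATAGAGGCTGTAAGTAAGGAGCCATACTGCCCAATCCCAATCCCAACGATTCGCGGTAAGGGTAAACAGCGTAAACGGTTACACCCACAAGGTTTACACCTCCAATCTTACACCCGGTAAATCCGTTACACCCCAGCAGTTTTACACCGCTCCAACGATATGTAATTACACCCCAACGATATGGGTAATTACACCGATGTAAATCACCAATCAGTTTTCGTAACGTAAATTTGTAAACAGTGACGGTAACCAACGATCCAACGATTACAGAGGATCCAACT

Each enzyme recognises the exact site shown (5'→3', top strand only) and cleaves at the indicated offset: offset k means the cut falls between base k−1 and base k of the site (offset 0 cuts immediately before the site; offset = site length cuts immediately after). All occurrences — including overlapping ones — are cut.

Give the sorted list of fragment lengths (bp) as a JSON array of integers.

[4,4,5,5,5,5,5,6,6,7,8,8,9,9,10,13,13,14,14,14,15,16,16,16,17,20,23]

Per-enzyme occurrences:
  RvuVI TTACACC/0: at [84, 99, 113, 131, 147, 171, 194, 286] ⇒ [84, 99, 113, 131, 147, 171, 194, 286]
  UxaX CCAACGAT/0: at [48, 157, 178, 255, 263] ⇒ [48, 157, 178, 255, 263]
  AzqIV CCAATC/1: at [36, 42, 107, 212] ⇒ [37, 43, 108, 213]
  HnxIV GTAA/4: at [15, 19, 61, 67, 76, 122, 167, 190, 204, 225, 230, 238, 251] ⇒ [19, 23, 65, 71, 80, 126, 171, 194, 208, 229, 234, 242, 255]

All cut coordinates (distinct, sorted): [19, 23, 37, 43, 48, 65, 71, 80, 84, 99, 108, 113, 126, 131, 147, 157, 171, 178, 194, 208, 213, 229, 234, 242, 255, 263, 286]

Fragment lengths:
  19→23: 4 bp
  23→37: 14 bp
  37→43: 6 bp
  43→48: 5 bp
  48→65: 17 bp
  65→71: 6 bp
  71→80: 9 bp
  80→84: 4 bp
  84→99: 15 bp
  99→108: 9 bp
  108→113: 5 bp
  113→126: 13 bp
  126→131: 5 bp
  131→147: 16 bp
  147→157: 10 bp
  157→171: 14 bp
  171→178: 7 bp
  178→194: 16 bp
  194→208: 14 bp
  208→213: 5 bp
  213→229: 16 bp
  229→234: 5 bp
  234→242: 8 bp
  242→255: 13 bp
  255→263: 8 bp
  263→286: 23 bp
  286→19 (wrap): 287-286+19 = 20 bp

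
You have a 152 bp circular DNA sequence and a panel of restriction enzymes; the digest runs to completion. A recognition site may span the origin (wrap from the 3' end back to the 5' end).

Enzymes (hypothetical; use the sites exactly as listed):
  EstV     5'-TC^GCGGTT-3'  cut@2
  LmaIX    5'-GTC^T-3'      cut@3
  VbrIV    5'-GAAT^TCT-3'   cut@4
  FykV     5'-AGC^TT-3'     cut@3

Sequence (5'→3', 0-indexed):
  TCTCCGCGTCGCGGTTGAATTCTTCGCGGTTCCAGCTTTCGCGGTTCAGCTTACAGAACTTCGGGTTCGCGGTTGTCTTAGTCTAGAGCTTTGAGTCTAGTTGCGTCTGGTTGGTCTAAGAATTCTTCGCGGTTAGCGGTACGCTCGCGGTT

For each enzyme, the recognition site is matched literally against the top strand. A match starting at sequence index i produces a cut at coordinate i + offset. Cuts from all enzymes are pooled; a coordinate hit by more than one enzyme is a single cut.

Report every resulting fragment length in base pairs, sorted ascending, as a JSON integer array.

[4,5,5,6,6,7,8,9,9,10,10,10,11,16,18,18]

Scan for sites:
  EstV TCGCGGTT/2: at [8, 23, 38, 66, 126, 144] ⇒ [10, 25, 40, 68, 128, 146]
  LmaIX GTCT/3: at [74, 80, 94, 104, 113] ⇒ [77, 83, 97, 107, 116]
  VbrIV GAATTCT/4: at [16, 119] ⇒ [20, 123]
  FykV AGCTT/3: at [33, 47, 86] ⇒ [36, 50, 89]

All cut coordinates (distinct, sorted): [10, 20, 25, 36, 40, 50, 68, 77, 83, 89, 97, 107, 116, 123, 128, 146]

Fragment lengths:
  10→20: 10 bp
  20→25: 5 bp
  25→36: 11 bp
  36→40: 4 bp
  40→50: 10 bp
  50→68: 18 bp
  68→77: 9 bp
  77→83: 6 bp
  83→89: 6 bp
  89→97: 8 bp
  97→107: 10 bp
  107→116: 9 bp
  116→123: 7 bp
  123→128: 5 bp
  128→146: 18 bp
  146→10 (wrap): 152-146+10 = 16 bp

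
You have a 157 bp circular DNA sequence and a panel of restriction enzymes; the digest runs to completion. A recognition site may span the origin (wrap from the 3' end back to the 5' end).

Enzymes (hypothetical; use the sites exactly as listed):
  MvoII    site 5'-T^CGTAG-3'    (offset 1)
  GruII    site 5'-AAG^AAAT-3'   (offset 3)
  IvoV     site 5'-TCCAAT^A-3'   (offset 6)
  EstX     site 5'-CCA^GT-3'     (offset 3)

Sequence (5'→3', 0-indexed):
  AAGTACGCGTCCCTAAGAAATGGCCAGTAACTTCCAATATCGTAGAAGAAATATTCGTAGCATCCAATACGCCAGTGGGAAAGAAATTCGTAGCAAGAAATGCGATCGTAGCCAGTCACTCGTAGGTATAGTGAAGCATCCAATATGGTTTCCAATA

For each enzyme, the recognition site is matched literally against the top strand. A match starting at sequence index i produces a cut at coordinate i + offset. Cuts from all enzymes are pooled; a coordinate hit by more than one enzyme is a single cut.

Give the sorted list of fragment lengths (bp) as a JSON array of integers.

[2,5,6,6,7,8,8,9,9,9,9,12,12,13,18,24]

Per-enzyme occurrences:
  MvoII TCGTAG/1: at [39, 54, 87, 105, 119] ⇒ [40, 55, 88, 106, 120]
  GruII AAGAAAT/3: at [14, 45, 80, 94] ⇒ [17, 48, 83, 97]
  IvoV TCCAATA/6: at [32, 62, 138, 150] ⇒ [38, 68, 144, 156]
  EstX CCAGT/3: at [23, 71, 111] ⇒ [26, 74, 114]

Pooled cuts: [17, 26, 38, 40, 48, 55, 68, 74, 83, 88, 97, 106, 114, 120, 144, 156]

Fragments:
  17→26: 9 bp
  26→38: 12 bp
  38→40: 2 bp
  40→48: 8 bp
  48→55: 7 bp
  55→68: 13 bp
  68→74: 6 bp
  74→83: 9 bp
  83→88: 5 bp
  88→97: 9 bp
  97→106: 9 bp
  106→114: 8 bp
  114→120: 6 bp
  120→144: 24 bp
  144→156: 12 bp
  156→17 (wrap): 157-156+17 = 18 bp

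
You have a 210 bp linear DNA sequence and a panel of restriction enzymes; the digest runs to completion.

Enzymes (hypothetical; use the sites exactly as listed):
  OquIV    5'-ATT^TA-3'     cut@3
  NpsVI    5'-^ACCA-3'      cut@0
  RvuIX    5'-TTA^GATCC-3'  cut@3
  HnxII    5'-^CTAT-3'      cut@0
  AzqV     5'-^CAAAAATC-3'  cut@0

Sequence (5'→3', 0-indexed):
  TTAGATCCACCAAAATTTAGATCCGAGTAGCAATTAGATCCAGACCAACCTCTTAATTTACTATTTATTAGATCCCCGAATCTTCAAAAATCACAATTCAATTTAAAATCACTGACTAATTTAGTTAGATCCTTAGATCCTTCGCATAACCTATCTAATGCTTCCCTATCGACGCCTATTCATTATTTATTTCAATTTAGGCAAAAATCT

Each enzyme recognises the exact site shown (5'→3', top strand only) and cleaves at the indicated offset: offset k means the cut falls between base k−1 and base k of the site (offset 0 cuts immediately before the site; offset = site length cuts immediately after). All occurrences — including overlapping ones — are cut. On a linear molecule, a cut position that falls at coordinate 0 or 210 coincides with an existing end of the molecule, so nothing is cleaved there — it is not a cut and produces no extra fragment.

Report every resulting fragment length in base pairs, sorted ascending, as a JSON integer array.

[2,2,3,4,5,5,5,6,7,8,9,9,10,10,12,14,15,15,15,17,18,19]

Site scan:
  OquIV (ATTTA, off=3): starts [14, 55, 62, 100, 118, 184, 194] → cuts [17, 58, 65, 103, 121, 187, 197]
  NpsVI (ACCA, off=0): starts [8, 43] → cuts [8, 43]
  RvuIX (TTAGATCC, off=3): starts [0, 16, 33, 67, 124, 132] → cuts [3, 19, 36, 70, 127, 135]
  HnxII (CTAT, off=0): starts [60, 150, 165, 175] → cuts [60, 150, 165, 175]
  AzqV (CAAAAATC, off=0): starts [84, 201] → cuts [84, 201]

Pooled cuts: [3, 8, 17, 19, 36, 43, 58, 60, 65, 70, 84, 103, 121, 127, 135, 150, 165, 175, 187, 197, 201]

Fragments:
  [0,3): 3 bp
  [3,8): 5 bp
  [8,17): 9 bp
  [17,19): 2 bp
  [19,36): 17 bp
  [36,43): 7 bp
  [43,58): 15 bp
  [58,60): 2 bp
  [60,65): 5 bp
  [65,70): 5 bp
  [70,84): 14 bp
  [84,103): 19 bp
  [103,121): 18 bp
  [121,127): 6 bp
  [127,135): 8 bp
  [135,150): 15 bp
  [150,165): 15 bp
  [165,175): 10 bp
  [175,187): 12 bp
  [187,197): 10 bp
  [197,201): 4 bp
  [201,210): 9 bp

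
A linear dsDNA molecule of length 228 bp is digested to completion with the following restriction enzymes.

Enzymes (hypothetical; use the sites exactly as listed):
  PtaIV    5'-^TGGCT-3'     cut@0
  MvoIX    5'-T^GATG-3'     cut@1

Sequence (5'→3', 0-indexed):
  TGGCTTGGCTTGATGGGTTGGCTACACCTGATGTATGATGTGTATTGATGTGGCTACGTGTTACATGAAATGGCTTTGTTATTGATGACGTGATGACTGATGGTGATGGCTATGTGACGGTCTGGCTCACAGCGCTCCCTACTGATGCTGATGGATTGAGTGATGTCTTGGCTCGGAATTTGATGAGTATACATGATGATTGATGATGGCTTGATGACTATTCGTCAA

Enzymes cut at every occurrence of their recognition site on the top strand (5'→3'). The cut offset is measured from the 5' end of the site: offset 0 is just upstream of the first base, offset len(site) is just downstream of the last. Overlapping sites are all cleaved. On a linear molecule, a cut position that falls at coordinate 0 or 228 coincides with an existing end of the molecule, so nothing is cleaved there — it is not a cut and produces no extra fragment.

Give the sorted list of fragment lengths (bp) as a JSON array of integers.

[2,2,3,4,5,6,6,6,6,7,7,7,7,7,8,10,11,12,13,13,13,16,16,20,21]

Scan for sites:
  PtaIV (TGGCT, off=0): starts [0, 5, 18, 50, 70, 106, 122, 168, 206] → cuts [5, 18, 50, 70, 106, 122, 168, 206] (position 0 is a terminus of the linear molecule — no cut)
  MvoIX (TGATG, off=1): starts [10, 28, 35, 45, 82, 90, 97, 103, 142, 148, 160, 180, 193, 200, 203, 211] → cuts [11, 29, 36, 46, 83, 91, 98, 104, 143, 149, 161, 181, 194, 201, 204, 212]

Pooled cuts: [5, 11, 18, 29, 36, 46, 50, 70, 83, 91, 98, 104, 106, 122, 143, 149, 161, 168, 181, 194, 201, 204, 206, 212]

Fragment lengths:
  [0,5): 5 bp
  [5,11): 6 bp
  [11,18): 7 bp
  [18,29): 11 bp
  [29,36): 7 bp
  [36,46): 10 bp
  [46,50): 4 bp
  [50,70): 20 bp
  [70,83): 13 bp
  [83,91): 8 bp
  [91,98): 7 bp
  [98,104): 6 bp
  [104,106): 2 bp
  [106,122): 16 bp
  [122,143): 21 bp
  [143,149): 6 bp
  [149,161): 12 bp
  [161,168): 7 bp
  [168,181): 13 bp
  [181,194): 13 bp
  [194,201): 7 bp
  [201,204): 3 bp
  [204,206): 2 bp
  [206,212): 6 bp
  [212,228): 16 bp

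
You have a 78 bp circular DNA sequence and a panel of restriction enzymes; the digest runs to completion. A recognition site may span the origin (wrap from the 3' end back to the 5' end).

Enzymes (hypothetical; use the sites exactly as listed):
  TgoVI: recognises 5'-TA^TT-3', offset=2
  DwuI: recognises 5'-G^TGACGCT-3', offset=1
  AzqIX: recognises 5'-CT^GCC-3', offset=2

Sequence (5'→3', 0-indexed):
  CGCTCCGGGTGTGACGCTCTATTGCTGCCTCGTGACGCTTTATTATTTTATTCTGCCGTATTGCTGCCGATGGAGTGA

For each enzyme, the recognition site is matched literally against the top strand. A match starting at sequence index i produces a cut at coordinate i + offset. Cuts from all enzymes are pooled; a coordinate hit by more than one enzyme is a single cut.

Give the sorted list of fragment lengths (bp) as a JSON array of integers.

[3,4,5,5,5,6,6,10,10,10,14]

Scan for sites:
  TgoVI (TATT, off=2): starts [19, 40, 43, 48, 58] → cuts [21, 42, 45, 50, 60]
  DwuI (GTGACGCT, off=1): starts [10, 31, 74] → cuts [11, 32, 75]
  AzqIX (CTGCC, off=2): starts [24, 52, 63] → cuts [26, 54, 65]

All cut coordinates (distinct, sorted): [11, 21, 26, 32, 42, 45, 50, 54, 60, 65, 75]

Fragment lengths:
  11→21: 10 bp
  21→26: 5 bp
  26→32: 6 bp
  32→42: 10 bp
  42→45: 3 bp
  45→50: 5 bp
  50→54: 4 bp
  54→60: 6 bp
  60→65: 5 bp
  65→75: 10 bp
  75→11 (wrap): 78-75+11 = 14 bp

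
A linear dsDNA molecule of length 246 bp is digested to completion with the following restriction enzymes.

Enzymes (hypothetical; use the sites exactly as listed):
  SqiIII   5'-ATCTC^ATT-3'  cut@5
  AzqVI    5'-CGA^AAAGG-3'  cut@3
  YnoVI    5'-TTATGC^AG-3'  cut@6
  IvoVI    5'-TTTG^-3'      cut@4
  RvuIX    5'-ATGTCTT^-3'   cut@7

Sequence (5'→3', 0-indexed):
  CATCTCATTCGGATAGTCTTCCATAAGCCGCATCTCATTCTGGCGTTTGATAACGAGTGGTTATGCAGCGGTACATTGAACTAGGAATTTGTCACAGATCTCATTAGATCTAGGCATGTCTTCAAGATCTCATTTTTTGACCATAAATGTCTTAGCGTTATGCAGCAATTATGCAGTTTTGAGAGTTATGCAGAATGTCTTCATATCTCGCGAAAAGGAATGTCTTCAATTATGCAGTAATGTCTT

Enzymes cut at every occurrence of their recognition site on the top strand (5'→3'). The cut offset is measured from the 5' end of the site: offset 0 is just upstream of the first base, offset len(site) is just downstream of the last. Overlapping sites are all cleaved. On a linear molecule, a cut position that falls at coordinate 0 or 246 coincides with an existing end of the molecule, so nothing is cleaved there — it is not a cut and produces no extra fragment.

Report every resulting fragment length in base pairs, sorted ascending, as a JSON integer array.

[6,7,8,9,9,10,10,10,11,11,11,12,13,13,14,17,20,25,30]

Site scan:
  SqiIII ATCTCATT/5: at [1, 31, 97, 126] ⇒ [6, 36, 102, 131]
  AzqVI CGAAAAGG/3: at [210] ⇒ [213]
  YnoVI TTATGCAG/6: at [60, 157, 168, 185, 229] ⇒ [66, 163, 174, 191, 235]
  IvoVI TTTG/4: at [45, 87, 135, 177] ⇒ [49, 91, 139, 181]
  RvuIX ATGTCTT/7: at [115, 146, 194, 219, 239] ⇒ [122, 153, 201, 226] (position 246 is a terminus of the linear molecule — no cut)

All cut coordinates (distinct, sorted): [6, 36, 49, 66, 91, 102, 122, 131, 139, 153, 163, 174, 181, 191, 201, 213, 226, 235]

Fragment lengths:
  [0,6): 6 bp
  [6,36): 30 bp
  [36,49): 13 bp
  [49,66): 17 bp
  [66,91): 25 bp
  [91,102): 11 bp
  [102,122): 20 bp
  [122,131): 9 bp
  [131,139): 8 bp
  [139,153): 14 bp
  [153,163): 10 bp
  [163,174): 11 bp
  [174,181): 7 bp
  [181,191): 10 bp
  [191,201): 10 bp
  [201,213): 12 bp
  [213,226): 13 bp
  [226,235): 9 bp
  [235,246): 11 bp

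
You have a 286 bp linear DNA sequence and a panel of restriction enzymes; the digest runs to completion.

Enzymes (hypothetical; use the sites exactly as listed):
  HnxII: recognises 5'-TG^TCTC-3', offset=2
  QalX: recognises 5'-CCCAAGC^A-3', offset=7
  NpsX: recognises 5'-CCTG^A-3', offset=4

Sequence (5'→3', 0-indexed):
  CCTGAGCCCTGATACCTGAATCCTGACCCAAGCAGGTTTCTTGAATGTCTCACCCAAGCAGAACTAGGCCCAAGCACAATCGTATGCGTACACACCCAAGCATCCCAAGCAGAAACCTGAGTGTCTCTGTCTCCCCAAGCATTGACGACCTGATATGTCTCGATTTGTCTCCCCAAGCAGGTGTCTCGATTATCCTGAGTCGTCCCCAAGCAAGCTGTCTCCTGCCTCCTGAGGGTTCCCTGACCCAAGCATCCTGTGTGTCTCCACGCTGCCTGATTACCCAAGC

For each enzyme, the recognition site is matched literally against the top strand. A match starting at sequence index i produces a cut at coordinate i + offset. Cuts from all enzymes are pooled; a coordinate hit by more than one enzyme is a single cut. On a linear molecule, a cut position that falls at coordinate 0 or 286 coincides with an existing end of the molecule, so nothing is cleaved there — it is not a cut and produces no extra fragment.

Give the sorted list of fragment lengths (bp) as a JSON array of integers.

[4,4,5,5,6,6,7,7,7,8,8,9,9,10,10,11,11,11,11,12,12,14,14,14,14,15,16,26]

Site scan:
  HnxII TGTCTC/2: at [45, 121, 127, 155, 165, 181, 215, 258] ⇒ [47, 123, 129, 157, 167, 183, 217, 260]
  QalX CCCAAGCA/7: at [26, 52, 68, 94, 103, 133, 171, 204, 243] ⇒ [33, 59, 75, 101, 110, 140, 178, 211, 250]
  NpsX CCTGA/4: at [0, 7, 14, 21, 115, 148, 193, 227, 238, 271] ⇒ [4, 11, 18, 25, 119, 152, 197, 231, 242, 275]

All cut coordinates (distinct, sorted): [4, 11, 18, 25, 33, 47, 59, 75, 101, 110, 119, 123, 129, 140, 152, 157, 167, 178, 183, 197, 211, 217, 231, 242, 250, 260, 275]

Fragments:
  [0,4): 4 bp
  [4,11): 7 bp
  [11,18): 7 bp
  [18,25): 7 bp
  [25,33): 8 bp
  [33,47): 14 bp
  [47,59): 12 bp
  [59,75): 16 bp
  [75,101): 26 bp
  [101,110): 9 bp
  [110,119): 9 bp
  [119,123): 4 bp
  [123,129): 6 bp
  [129,140): 11 bp
  [140,152): 12 bp
  [152,157): 5 bp
  [157,167): 10 bp
  [167,178): 11 bp
  [178,183): 5 bp
  [183,197): 14 bp
  [197,211): 14 bp
  [211,217): 6 bp
  [217,231): 14 bp
  [231,242): 11 bp
  [242,250): 8 bp
  [250,260): 10 bp
  [260,275): 15 bp
  [275,286): 11 bp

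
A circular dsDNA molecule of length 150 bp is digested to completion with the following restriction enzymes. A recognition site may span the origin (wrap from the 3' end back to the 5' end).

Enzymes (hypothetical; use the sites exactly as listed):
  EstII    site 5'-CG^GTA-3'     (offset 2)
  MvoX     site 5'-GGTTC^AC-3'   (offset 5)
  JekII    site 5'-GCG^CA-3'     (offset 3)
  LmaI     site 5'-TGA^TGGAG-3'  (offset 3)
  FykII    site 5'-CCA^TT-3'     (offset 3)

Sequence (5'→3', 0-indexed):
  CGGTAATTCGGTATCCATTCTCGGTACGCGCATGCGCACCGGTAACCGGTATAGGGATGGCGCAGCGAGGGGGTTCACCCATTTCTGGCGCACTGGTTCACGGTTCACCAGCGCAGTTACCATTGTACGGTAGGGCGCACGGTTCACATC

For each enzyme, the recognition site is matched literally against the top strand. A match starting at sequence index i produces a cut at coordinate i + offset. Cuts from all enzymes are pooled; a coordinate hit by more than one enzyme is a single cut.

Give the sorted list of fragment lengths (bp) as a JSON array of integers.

Site scan:
  EstII CGGTA/2: at [0, 8, 21, 39, 46, 127] ⇒ [2, 10, 23, 41, 48, 129]
  MvoX GGTTCAC/5: at [71, 94, 101, 140] ⇒ [76, 99, 106, 145]
  JekII GCGCA/3: at [27, 33, 59, 87, 110, 134] ⇒ [30, 36, 62, 90, 113, 137]
  LmaI (TGATGGAG, off=3): no sites
  FykII CCATT/3: at [14, 78, 119] ⇒ [17, 81, 122]

Pooled cuts: [2, 10, 17, 23, 30, 36, 41, 48, 62, 76, 81, 90, 99, 106, 113, 122, 129, 137, 145]

Fragments:
  2→10: 8 bp
  10→17: 7 bp
  17→23: 6 bp
  23→30: 7 bp
  30→36: 6 bp
  36→41: 5 bp
  41→48: 7 bp
  48→62: 14 bp
  62→76: 14 bp
  76→81: 5 bp
  81→90: 9 bp
  90→99: 9 bp
  99→106: 7 bp
  106→113: 7 bp
  113→122: 9 bp
  122→129: 7 bp
  129→137: 8 bp
  137→145: 8 bp
  145→2 (wrap): 150-145+2 = 7 bp

[5,5,6,6,7,7,7,7,7,7,7,8,8,8,9,9,9,14,14]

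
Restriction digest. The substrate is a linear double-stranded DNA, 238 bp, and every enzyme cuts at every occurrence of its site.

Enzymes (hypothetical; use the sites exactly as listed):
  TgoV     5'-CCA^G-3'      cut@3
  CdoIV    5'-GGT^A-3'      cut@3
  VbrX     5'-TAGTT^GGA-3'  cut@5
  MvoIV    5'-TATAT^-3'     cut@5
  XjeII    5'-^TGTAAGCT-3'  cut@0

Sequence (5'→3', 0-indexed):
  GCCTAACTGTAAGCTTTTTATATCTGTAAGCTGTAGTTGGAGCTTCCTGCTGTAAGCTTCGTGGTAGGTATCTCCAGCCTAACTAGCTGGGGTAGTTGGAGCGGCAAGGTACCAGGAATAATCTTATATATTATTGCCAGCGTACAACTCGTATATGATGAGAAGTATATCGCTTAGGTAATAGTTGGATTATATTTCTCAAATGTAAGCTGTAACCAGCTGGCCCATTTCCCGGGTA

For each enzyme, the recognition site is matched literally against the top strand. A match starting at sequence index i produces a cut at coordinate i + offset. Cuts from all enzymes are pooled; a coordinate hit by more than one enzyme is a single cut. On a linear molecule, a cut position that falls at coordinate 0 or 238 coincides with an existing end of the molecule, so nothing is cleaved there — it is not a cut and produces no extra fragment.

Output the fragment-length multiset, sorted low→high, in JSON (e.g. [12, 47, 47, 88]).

Site scan:
  TgoV (CCAG, off=3): starts [73, 111, 136, 215] → cuts [76, 114, 139, 218]
  CdoIV (GGTA, off=3): starts [62, 66, 90, 107, 176, 234] → cuts [65, 69, 93, 110, 179, 237]
  VbrX (TAGTTGGA, off=5): starts [33, 92, 181] → cuts [38, 97, 186]
  MvoIV (TATAT, off=5): starts [18, 124, 126, 151, 165, 190] → cuts [23, 129, 131, 156, 170, 195]
  XjeII (TGTAAGCT, off=0): starts [7, 24, 50, 203] → cuts [7, 24, 50, 203]

All cut coordinates (distinct, sorted): [7, 23, 24, 38, 50, 65, 69, 76, 93, 97, 110, 114, 129, 131, 139, 156, 170, 179, 186, 195, 203, 218, 237]

Fragments:
  [0,7): 7 bp
  [7,23): 16 bp
  [23,24): 1 bp
  [24,38): 14 bp
  [38,50): 12 bp
  [50,65): 15 bp
  [65,69): 4 bp
  [69,76): 7 bp
  [76,93): 17 bp
  [93,97): 4 bp
  [97,110): 13 bp
  [110,114): 4 bp
  [114,129): 15 bp
  [129,131): 2 bp
  [131,139): 8 bp
  [139,156): 17 bp
  [156,170): 14 bp
  [170,179): 9 bp
  [179,186): 7 bp
  [186,195): 9 bp
  [195,203): 8 bp
  [203,218): 15 bp
  [218,237): 19 bp
  [237,238): 1 bp

[1,1,2,4,4,4,7,7,7,8,8,9,9,12,13,14,14,15,15,15,16,17,17,19]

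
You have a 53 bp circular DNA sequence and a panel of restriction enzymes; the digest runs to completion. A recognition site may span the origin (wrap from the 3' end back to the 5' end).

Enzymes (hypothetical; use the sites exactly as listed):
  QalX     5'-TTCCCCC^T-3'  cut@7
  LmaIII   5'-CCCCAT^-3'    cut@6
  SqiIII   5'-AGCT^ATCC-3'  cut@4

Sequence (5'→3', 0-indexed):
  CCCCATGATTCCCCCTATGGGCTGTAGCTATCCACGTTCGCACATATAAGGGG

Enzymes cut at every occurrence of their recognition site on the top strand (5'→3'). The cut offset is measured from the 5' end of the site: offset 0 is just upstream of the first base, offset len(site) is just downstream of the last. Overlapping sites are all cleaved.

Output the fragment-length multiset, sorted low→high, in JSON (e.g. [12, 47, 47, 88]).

[9,14,30]

Site scan:
  QalX TTCCCCCT/7: at [8] ⇒ [15]
  LmaIII CCCCAT/6: at [0] ⇒ [6]
  SqiIII AGCTATCC/4: at [25] ⇒ [29]

Pooled cuts: [6, 15, 29]

Fragments:
  6→15: 9 bp
  15→29: 14 bp
  29→6 (wrap): 53-29+6 = 30 bp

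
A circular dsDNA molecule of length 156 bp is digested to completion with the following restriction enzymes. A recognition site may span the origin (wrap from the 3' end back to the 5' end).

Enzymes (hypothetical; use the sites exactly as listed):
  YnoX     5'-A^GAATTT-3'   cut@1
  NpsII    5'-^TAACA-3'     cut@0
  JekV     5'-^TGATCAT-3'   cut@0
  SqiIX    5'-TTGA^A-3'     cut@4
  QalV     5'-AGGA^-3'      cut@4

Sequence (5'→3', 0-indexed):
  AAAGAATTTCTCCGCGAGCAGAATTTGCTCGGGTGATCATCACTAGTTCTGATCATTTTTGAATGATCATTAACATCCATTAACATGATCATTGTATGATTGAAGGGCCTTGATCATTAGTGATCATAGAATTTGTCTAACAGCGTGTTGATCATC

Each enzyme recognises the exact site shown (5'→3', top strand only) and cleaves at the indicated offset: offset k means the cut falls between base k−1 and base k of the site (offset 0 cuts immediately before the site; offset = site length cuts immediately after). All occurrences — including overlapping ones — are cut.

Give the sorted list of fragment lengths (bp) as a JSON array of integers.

[1,5,7,7,8,9,10,10,11,11,13,13,16,17,18]

Site scan:
  YnoX AGAATTT/1: at [2, 19, 127] ⇒ [3, 20, 128]
  NpsII TAACA/0: at [70, 80, 137] ⇒ [70, 80, 137]
  JekV TGATCAT/0: at [33, 49, 63, 85, 110, 120, 148] ⇒ [33, 49, 63, 85, 110, 120, 148]
  SqiIX TTGAA/4: at [58, 99] ⇒ [62, 103]
  QalV (AGGA, off=4): no sites

Pooled cuts: [3, 20, 33, 49, 62, 63, 70, 80, 85, 103, 110, 120, 128, 137, 148]

Fragment lengths:
  3→20: 17 bp
  20→33: 13 bp
  33→49: 16 bp
  49→62: 13 bp
  62→63: 1 bp
  63→70: 7 bp
  70→80: 10 bp
  80→85: 5 bp
  85→103: 18 bp
  103→110: 7 bp
  110→120: 10 bp
  120→128: 8 bp
  128→137: 9 bp
  137→148: 11 bp
  148→3 (wrap): 156-148+3 = 11 bp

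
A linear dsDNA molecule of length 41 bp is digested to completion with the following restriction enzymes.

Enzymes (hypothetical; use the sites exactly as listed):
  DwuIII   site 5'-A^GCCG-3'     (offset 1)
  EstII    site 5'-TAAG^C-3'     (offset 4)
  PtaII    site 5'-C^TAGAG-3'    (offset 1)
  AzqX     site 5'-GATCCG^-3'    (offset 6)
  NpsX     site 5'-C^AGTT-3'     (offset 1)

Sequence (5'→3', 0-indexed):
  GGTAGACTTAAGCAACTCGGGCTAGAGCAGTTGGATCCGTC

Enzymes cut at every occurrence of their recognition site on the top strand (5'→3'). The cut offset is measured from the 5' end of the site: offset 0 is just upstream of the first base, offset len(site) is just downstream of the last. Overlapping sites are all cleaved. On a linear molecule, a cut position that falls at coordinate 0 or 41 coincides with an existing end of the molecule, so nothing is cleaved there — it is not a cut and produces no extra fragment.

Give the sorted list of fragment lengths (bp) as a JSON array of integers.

[2,6,10,11,12]

Scan for sites:
  DwuIII (AGCCG, off=1): no sites
  EstII TAAGC/4: at [8] ⇒ [12]
  PtaII CTAGAG/1: at [21] ⇒ [22]
  AzqX GATCCG/6: at [33] ⇒ [39]
  NpsX CAGTT/1: at [27] ⇒ [28]

All cut coordinates (distinct, sorted): [12, 22, 28, 39]

Fragments:
  [0,12): 12 bp
  [12,22): 10 bp
  [22,28): 6 bp
  [28,39): 11 bp
  [39,41): 2 bp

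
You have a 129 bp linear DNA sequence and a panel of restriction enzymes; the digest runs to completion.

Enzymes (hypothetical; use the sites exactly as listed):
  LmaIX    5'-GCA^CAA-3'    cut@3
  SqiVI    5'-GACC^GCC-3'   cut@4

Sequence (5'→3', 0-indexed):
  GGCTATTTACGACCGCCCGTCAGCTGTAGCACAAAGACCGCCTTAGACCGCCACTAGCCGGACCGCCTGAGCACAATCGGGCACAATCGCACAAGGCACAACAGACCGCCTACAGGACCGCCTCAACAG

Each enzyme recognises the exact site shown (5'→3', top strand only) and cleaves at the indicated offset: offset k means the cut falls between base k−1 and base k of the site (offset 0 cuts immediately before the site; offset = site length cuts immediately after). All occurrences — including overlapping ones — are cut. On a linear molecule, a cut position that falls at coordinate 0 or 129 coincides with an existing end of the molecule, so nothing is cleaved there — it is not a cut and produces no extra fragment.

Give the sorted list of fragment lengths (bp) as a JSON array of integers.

[7,8,8,9,9,10,10,10,12,14,15,17]

Scan for sites:
  LmaIX GCACAA/3: at [28, 70, 80, 88, 95] ⇒ [31, 73, 83, 91, 98]
  SqiVI GACCGCC/4: at [10, 35, 45, 60, 103, 115] ⇒ [14, 39, 49, 64, 107, 119]

All cut coordinates (distinct, sorted): [14, 31, 39, 49, 64, 73, 83, 91, 98, 107, 119]

Fragments:
  [0,14): 14 bp
  [14,31): 17 bp
  [31,39): 8 bp
  [39,49): 10 bp
  [49,64): 15 bp
  [64,73): 9 bp
  [73,83): 10 bp
  [83,91): 8 bp
  [91,98): 7 bp
  [98,107): 9 bp
  [107,119): 12 bp
  [119,129): 10 bp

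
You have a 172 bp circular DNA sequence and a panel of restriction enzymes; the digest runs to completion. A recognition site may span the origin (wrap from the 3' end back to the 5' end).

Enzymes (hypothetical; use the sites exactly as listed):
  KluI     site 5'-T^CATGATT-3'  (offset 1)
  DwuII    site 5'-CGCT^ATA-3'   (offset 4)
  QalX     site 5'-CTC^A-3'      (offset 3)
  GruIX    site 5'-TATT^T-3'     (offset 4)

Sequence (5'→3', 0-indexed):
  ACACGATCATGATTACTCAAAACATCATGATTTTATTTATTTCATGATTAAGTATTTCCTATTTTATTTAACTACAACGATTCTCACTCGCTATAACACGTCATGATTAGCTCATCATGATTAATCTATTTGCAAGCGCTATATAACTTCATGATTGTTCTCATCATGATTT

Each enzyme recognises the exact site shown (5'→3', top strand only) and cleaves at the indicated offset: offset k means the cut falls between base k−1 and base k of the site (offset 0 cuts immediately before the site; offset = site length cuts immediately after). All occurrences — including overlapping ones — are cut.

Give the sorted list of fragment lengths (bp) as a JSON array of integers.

[1,2,2,4,5,7,7,7,9,9,10,11,12,12,13,14,15,15,17]

Site scan:
  KluI TCATGATT/1: at [6, 24, 41, 100, 114, 148, 163] ⇒ [7, 25, 42, 101, 115, 149, 164]
  DwuII CGCTATA/4: at [88, 136] ⇒ [92, 140]
  QalX CTCA/3: at [15, 82, 110, 159] ⇒ [18, 85, 113, 162]
  GruIX TATTT/4: at [33, 37, 52, 59, 64, 126] ⇒ [37, 41, 56, 63, 68, 130]

All cut coordinates (distinct, sorted): [7, 18, 25, 37, 41, 42, 56, 63, 68, 85, 92, 101, 113, 115, 130, 140, 149, 162, 164]

Fragment lengths:
  7→18: 11 bp
  18→25: 7 bp
  25→37: 12 bp
  37→41: 4 bp
  41→42: 1 bp
  42→56: 14 bp
  56→63: 7 bp
  63→68: 5 bp
  68→85: 17 bp
  85→92: 7 bp
  92→101: 9 bp
  101→113: 12 bp
  113→115: 2 bp
  115→130: 15 bp
  130→140: 10 bp
  140→149: 9 bp
  149→162: 13 bp
  162→164: 2 bp
  164→7 (wrap): 172-164+7 = 15 bp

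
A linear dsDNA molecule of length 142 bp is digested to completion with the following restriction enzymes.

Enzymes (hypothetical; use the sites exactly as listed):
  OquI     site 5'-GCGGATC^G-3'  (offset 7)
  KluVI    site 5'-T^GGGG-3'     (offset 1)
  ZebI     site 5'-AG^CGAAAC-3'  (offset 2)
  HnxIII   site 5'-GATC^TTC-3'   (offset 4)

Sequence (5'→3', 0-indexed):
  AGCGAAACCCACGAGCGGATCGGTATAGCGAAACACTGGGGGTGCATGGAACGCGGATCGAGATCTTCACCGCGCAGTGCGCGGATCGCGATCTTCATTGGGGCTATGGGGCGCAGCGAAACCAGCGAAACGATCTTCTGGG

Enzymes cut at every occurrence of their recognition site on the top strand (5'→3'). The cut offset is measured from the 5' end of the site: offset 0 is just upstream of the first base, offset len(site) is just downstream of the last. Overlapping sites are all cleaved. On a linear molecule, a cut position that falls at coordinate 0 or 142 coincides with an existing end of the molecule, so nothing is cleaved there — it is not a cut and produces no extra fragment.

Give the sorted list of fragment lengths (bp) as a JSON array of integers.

Site scan:
  OquI (GCGGATCG, off=7): starts [14, 52, 80] → cuts [21, 59, 87]
  KluVI (TGGGG, off=1): starts [36, 98, 106] → cuts [37, 99, 107]
  ZebI (AGCGAAAC, off=2): starts [0, 26, 114, 123] → cuts [2, 28, 116, 125]
  HnxIII (GATCTTC, off=4): starts [61, 89, 131] → cuts [65, 93, 135]

All cut coordinates (distinct, sorted): [2, 21, 28, 37, 59, 65, 87, 93, 99, 107, 116, 125, 135]

Fragment lengths:
  [0,2): 2 bp
  [2,21): 19 bp
  [21,28): 7 bp
  [28,37): 9 bp
  [37,59): 22 bp
  [59,65): 6 bp
  [65,87): 22 bp
  [87,93): 6 bp
  [93,99): 6 bp
  [99,107): 8 bp
  [107,116): 9 bp
  [116,125): 9 bp
  [125,135): 10 bp
  [135,142): 7 bp

[2,6,6,6,7,7,8,9,9,9,10,19,22,22]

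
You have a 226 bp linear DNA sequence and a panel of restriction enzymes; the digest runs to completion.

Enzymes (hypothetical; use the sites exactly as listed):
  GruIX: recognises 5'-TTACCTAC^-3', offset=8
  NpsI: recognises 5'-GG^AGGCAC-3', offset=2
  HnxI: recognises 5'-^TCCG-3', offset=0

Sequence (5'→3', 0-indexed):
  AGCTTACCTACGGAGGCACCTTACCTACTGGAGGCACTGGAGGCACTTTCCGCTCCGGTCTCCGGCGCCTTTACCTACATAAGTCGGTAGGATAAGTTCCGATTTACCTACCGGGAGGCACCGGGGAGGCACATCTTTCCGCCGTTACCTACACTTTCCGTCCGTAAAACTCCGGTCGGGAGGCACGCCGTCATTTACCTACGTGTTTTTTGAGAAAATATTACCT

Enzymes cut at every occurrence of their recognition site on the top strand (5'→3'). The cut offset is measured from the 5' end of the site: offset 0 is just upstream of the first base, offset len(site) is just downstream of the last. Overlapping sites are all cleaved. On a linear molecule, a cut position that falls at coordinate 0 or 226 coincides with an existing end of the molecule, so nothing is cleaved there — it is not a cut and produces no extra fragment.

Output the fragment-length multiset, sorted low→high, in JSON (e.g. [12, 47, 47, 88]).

[2,3,4,4,4,5,7,8,9,10,10,11,11,11,14,15,15,18,19,22,24]

Scan for sites:
  GruIX (TTACCTAC, off=8): starts [3, 20, 70, 103, 144, 194] → cuts [11, 28, 78, 111, 152, 202]
  NpsI (GGAGGCAC, off=2): starts [11, 29, 38, 113, 124, 178] → cuts [13, 31, 40, 115, 126, 180]
  HnxI (TCCG, off=0): starts [48, 53, 60, 97, 137, 156, 160, 170] → cuts [48, 53, 60, 97, 137, 156, 160, 170]

All cut coordinates (distinct, sorted): [11, 13, 28, 31, 40, 48, 53, 60, 78, 97, 111, 115, 126, 137, 152, 156, 160, 170, 180, 202]

Fragments:
  [0,11): 11 bp
  [11,13): 2 bp
  [13,28): 15 bp
  [28,31): 3 bp
  [31,40): 9 bp
  [40,48): 8 bp
  [48,53): 5 bp
  [53,60): 7 bp
  [60,78): 18 bp
  [78,97): 19 bp
  [97,111): 14 bp
  [111,115): 4 bp
  [115,126): 11 bp
  [126,137): 11 bp
  [137,152): 15 bp
  [152,156): 4 bp
  [156,160): 4 bp
  [160,170): 10 bp
  [170,180): 10 bp
  [180,202): 22 bp
  [202,226): 24 bp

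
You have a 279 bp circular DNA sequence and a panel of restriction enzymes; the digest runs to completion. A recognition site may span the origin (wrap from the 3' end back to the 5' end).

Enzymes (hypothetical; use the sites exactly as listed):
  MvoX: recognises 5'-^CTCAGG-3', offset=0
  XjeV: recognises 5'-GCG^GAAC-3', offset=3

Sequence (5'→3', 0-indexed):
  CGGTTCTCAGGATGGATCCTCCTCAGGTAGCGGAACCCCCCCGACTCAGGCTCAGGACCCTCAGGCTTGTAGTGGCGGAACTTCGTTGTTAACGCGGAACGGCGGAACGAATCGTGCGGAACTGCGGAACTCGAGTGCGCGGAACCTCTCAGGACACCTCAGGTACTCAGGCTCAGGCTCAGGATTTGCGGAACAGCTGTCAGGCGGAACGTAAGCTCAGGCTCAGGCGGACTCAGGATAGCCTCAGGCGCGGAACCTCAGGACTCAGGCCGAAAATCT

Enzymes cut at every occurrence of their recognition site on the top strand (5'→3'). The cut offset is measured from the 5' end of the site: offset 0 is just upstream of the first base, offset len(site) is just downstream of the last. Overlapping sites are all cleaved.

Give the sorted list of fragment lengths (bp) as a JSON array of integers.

[4,6,6,6,6,6,7,8,8,8,9,9,10,10,10,11,11,12,13,14,15,16,16,18,19,21]

Scan for sites:
  MvoX CTCAGG/0: at [5, 21, 44, 50, 59, 147, 157, 165, 171, 177, 215, 221, 231, 242, 256, 263] ⇒ [5, 21, 44, 50, 59, 147, 157, 165, 171, 177, 215, 221, 231, 242, 256, 263]
  XjeV GCGGAAC/3: at [29, 74, 93, 101, 115, 123, 138, 187, 203, 249] ⇒ [32, 77, 96, 104, 118, 126, 141, 190, 206, 252]

All cut coordinates (distinct, sorted): [5, 21, 32, 44, 50, 59, 77, 96, 104, 118, 126, 141, 147, 157, 165, 171, 177, 190, 206, 215, 221, 231, 242, 252, 256, 263]

Fragment lengths:
  5→21: 16 bp
  21→32: 11 bp
  32→44: 12 bp
  44→50: 6 bp
  50→59: 9 bp
  59→77: 18 bp
  77→96: 19 bp
  96→104: 8 bp
  104→118: 14 bp
  118→126: 8 bp
  126→141: 15 bp
  141→147: 6 bp
  147→157: 10 bp
  157→165: 8 bp
  165→171: 6 bp
  171→177: 6 bp
  177→190: 13 bp
  190→206: 16 bp
  206→215: 9 bp
  215→221: 6 bp
  221→231: 10 bp
  231→242: 11 bp
  242→252: 10 bp
  252→256: 4 bp
  256→263: 7 bp
  263→5 (wrap): 279-263+5 = 21 bp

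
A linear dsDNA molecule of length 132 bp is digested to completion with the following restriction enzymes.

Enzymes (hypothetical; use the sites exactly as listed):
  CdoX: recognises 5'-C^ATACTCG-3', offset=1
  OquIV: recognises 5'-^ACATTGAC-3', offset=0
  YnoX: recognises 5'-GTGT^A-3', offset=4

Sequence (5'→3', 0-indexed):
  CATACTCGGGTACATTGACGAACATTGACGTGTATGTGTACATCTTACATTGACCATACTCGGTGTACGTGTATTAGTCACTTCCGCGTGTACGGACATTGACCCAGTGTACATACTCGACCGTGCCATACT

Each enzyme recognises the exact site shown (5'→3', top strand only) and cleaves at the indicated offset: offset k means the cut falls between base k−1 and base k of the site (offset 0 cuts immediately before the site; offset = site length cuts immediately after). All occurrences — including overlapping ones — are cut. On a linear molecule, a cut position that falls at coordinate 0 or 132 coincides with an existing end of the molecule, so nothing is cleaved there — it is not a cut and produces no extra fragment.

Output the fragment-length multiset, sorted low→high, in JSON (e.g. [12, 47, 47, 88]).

Per-enzyme occurrences:
  CdoX CATACTCG/1: at [0, 54, 111] ⇒ [1, 55, 112]
  OquIV ACATTGAC/0: at [11, 21, 46, 95] ⇒ [11, 21, 46, 95]
  YnoX GTGTA/4: at [29, 35, 62, 68, 87, 106] ⇒ [33, 39, 66, 72, 91, 110]

Pooled cuts: [1, 11, 21, 33, 39, 46, 55, 66, 72, 91, 95, 110, 112]

Fragments:
  [0,1): 1 bp
  [1,11): 10 bp
  [11,21): 10 bp
  [21,33): 12 bp
  [33,39): 6 bp
  [39,46): 7 bp
  [46,55): 9 bp
  [55,66): 11 bp
  [66,72): 6 bp
  [72,91): 19 bp
  [91,95): 4 bp
  [95,110): 15 bp
  [110,112): 2 bp
  [112,132): 20 bp

[1,2,4,6,6,7,9,10,10,11,12,15,19,20]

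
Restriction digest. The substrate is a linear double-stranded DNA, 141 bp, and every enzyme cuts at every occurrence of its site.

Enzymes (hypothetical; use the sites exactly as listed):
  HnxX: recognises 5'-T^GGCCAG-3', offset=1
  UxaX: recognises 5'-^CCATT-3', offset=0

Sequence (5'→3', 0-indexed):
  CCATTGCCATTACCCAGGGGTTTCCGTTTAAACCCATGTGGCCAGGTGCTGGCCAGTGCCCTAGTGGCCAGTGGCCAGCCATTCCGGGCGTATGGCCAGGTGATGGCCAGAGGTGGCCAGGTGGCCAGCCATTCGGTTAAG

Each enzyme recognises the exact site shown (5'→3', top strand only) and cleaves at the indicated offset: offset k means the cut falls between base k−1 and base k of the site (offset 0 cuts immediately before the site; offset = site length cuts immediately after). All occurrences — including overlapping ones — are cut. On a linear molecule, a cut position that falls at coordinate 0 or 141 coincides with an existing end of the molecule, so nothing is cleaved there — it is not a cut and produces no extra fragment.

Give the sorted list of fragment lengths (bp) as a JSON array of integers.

Scan for sites:
  HnxX TGGCCAG/1: at [38, 49, 64, 71, 92, 103, 113, 121] ⇒ [39, 50, 65, 72, 93, 104, 114, 122]
  UxaX CCATT/0: at [0, 6, 78, 128] ⇒ [6, 78, 128] (position 0 is a terminus of the linear molecule — no cut)

All cut coordinates (distinct, sorted): [6, 39, 50, 65, 72, 78, 93, 104, 114, 122, 128]

Fragments:
  [0,6): 6 bp
  [6,39): 33 bp
  [39,50): 11 bp
  [50,65): 15 bp
  [65,72): 7 bp
  [72,78): 6 bp
  [78,93): 15 bp
  [93,104): 11 bp
  [104,114): 10 bp
  [114,122): 8 bp
  [122,128): 6 bp
  [128,141): 13 bp

[6,6,6,7,8,10,11,11,13,15,15,33]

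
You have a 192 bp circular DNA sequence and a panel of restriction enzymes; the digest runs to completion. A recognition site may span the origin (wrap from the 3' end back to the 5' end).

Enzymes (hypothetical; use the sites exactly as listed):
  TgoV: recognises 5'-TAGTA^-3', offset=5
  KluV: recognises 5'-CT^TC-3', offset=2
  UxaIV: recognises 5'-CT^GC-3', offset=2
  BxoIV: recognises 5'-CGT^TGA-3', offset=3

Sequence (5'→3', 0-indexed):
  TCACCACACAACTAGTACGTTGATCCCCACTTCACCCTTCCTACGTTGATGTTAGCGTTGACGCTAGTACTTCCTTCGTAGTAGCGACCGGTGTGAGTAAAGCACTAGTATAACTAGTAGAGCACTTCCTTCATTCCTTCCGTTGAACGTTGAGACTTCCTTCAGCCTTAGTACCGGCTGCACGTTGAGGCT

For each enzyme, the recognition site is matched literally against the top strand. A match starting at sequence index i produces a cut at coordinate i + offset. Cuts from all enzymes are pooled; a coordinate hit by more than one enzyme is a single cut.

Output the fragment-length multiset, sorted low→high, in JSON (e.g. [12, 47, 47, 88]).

[2,3,4,4,4,5,6,6,7,7,7,7,7,8,8,8,9,11,11,12,12,17,27]

Scan for sites:
  TgoV TAGTA/5: at [12, 64, 78, 105, 114, 168] ⇒ [17, 69, 83, 110, 119, 173]
  KluV CTTC/2: at [29, 36, 69, 73, 124, 128, 136, 155, 159, 190] ⇒ [0, 31, 38, 71, 75, 126, 130, 138, 157, 161]
  UxaIV CTGC/2: at [177] ⇒ [179]
  BxoIV CGTTGA/3: at [17, 43, 55, 140, 147, 182] ⇒ [20, 46, 58, 143, 150, 185]

Pooled cuts: [0, 17, 20, 31, 38, 46, 58, 69, 71, 75, 83, 110, 119, 126, 130, 138, 143, 150, 157, 161, 173, 179, 185]

Fragments:
  0→17: 17 bp
  17→20: 3 bp
  20→31: 11 bp
  31→38: 7 bp
  38→46: 8 bp
  46→58: 12 bp
  58→69: 11 bp
  69→71: 2 bp
  71→75: 4 bp
  75→83: 8 bp
  83→110: 27 bp
  110→119: 9 bp
  119→126: 7 bp
  126→130: 4 bp
  130→138: 8 bp
  138→143: 5 bp
  143→150: 7 bp
  150→157: 7 bp
  157→161: 4 bp
  161→173: 12 bp
  173→179: 6 bp
  179→185: 6 bp
  185→0 (wrap): 192-185+0 = 7 bp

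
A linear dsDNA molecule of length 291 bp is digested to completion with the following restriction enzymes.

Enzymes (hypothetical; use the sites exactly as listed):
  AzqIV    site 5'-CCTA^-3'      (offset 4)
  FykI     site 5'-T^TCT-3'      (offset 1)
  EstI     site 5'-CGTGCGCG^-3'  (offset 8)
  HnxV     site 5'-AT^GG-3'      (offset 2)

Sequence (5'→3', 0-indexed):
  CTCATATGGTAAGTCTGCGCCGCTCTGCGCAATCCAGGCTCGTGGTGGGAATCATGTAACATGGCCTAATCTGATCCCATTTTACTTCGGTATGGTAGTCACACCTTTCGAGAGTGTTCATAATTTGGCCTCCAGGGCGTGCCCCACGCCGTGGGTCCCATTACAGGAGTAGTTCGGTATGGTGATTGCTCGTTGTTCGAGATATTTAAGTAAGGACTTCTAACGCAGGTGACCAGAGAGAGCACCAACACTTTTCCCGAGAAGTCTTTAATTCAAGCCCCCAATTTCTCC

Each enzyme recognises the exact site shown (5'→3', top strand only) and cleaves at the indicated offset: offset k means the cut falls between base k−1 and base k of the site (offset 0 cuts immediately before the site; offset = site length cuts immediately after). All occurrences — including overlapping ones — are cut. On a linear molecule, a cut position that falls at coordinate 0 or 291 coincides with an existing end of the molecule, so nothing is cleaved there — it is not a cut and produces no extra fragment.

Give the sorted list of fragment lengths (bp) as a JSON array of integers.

Per-enzyme occurrences:
  AzqIV CCTA/4: at [64] ⇒ [68]
  FykI TTCT/1: at [217, 285] ⇒ [218, 286]
  EstI (CGTGCGCG, off=8): no sites
  HnxV ATGG/2: at [5, 60, 91, 178] ⇒ [7, 62, 93, 180]

Pooled cuts: [7, 62, 68, 93, 180, 218, 286]

Fragment lengths:
  [0,7): 7 bp
  [7,62): 55 bp
  [62,68): 6 bp
  [68,93): 25 bp
  [93,180): 87 bp
  [180,218): 38 bp
  [218,286): 68 bp
  [286,291): 5 bp

[5,6,7,25,38,55,68,87]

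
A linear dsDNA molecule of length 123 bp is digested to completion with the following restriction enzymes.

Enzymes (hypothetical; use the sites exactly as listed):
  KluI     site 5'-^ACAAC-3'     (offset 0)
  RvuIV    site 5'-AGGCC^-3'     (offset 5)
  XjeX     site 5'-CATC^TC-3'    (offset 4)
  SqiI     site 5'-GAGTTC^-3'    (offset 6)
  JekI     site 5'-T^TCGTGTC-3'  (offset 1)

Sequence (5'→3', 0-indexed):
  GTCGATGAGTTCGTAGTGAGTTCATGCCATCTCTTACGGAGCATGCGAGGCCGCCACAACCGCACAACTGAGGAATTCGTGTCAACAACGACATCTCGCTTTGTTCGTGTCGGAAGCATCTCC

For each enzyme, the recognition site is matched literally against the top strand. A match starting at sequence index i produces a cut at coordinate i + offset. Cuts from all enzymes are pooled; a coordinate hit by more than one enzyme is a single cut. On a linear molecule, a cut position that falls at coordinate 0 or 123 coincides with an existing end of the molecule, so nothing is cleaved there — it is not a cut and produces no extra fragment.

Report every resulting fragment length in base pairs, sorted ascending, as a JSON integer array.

[3,3,8,8,8,9,11,11,12,13,16,21]

Scan for sites:
  KluI (ACAAC, off=0): starts [55, 63, 84] → cuts [55, 63, 84]
  RvuIV (AGGCC, off=5): starts [47] → cuts [52]
  XjeX (CATCTC, off=4): starts [27, 91, 116] → cuts [31, 95, 120]
  SqiI (GAGTTC, off=6): starts [6, 17] → cuts [12, 23]
  JekI (TTCGTGTC, off=1): starts [75, 103] → cuts [76, 104]

Pooled cuts: [12, 23, 31, 52, 55, 63, 76, 84, 95, 104, 120]

Fragments:
  [0,12): 12 bp
  [12,23): 11 bp
  [23,31): 8 bp
  [31,52): 21 bp
  [52,55): 3 bp
  [55,63): 8 bp
  [63,76): 13 bp
  [76,84): 8 bp
  [84,95): 11 bp
  [95,104): 9 bp
  [104,120): 16 bp
  [120,123): 3 bp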